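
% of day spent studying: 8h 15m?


Time: 495 minutes
Day: 1440 minutes
Percentage = (495/1440) × 100 ≈ 34.4%

34.4%


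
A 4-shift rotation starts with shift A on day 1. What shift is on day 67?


Shifts: A, B, C, D
Start: A (index 0)
Day 67: (0 + 67 - 1) mod 4
= 66 mod 4
= 2
Index 2 → shift C

Shift C


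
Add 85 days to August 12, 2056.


November 5, 2056

Start: August 12, 2056
Add 85 days
August 12 → September 1: 31 - 12 + 1 = 20 days (85 - 20 = 65 left)
September 1 → October 1: 30 - 1 + 1 = 30 days (65 - 30 = 35 left)
October 1 → November 1: 31 - 1 + 1 = 31 days (35 - 31 = 4 left)
November 1 + 4 = November 5, 2056


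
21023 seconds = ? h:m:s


5h 50m 23s

Hours: 21023 ÷ 3600 = 5 remainder 3023
Minutes: 3023 ÷ 60 = 50 remainder 23
Seconds: 23


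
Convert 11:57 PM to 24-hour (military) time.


Input: 11:57 PM
PM: 11 + 12 = 23

23:57


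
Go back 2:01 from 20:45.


18:44

Start: 1245 minutes from midnight
Subtract: 121 minutes
Remaining: 1245 - 121 = 1124
Hours: 18, Minutes: 44


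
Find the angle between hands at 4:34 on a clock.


Hour hand = 4×30 + 34×0.5 = 137.0°
Minute hand = 34×6 = 204°
Difference = |137.0 - 204| = 67.0°

67.0°


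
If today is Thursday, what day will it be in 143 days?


Sunday

Start: Thursday (index 3)
(3 + 143) mod 7
= 146 mod 7
= 6
Index 6 → Sunday


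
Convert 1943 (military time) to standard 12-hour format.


7:43 PM

Hour: 19
19 - 12 = 7 → PM


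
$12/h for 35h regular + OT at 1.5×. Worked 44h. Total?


Regular: 35h × $12 = $420.00
Overtime: 44 - 35 = 9h
OT pay: 9h × $12 × 1.5 = $162.00
Total = $420.00 + $162.00 = $582.00

$582.00


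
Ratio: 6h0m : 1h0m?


Duration 1: 360 minutes
Duration 2: 60 minutes
Ratio = 360:60
GCD = 60
Simplified = 6:1
As a decimal: 6/1 = 6.00

6:1 (6.00)


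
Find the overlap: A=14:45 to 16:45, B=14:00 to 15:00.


Meeting A: 885-1005 (in minutes from midnight)
Meeting B: 840-900
Overlap start = max(885, 840) = 885
Overlap end = min(1005, 900) = 900
Overlap = max(0, 900 - 885) = 15 min

15 minutes


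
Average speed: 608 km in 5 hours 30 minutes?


110.5 km/h

Distance: 608 km
Time: 5h 30m = 330 min = 330/60 = 11/2 hours
Speed = 608 ÷ (11/2) = 608 × 2 / 11 = 1216/11 ≈ 110.5 km/h


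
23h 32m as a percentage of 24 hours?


0.9806 (98.06%)

Total minutes: 23×60 + 32 = 1412
Day = 24×60 = 1440 minutes
Fraction = 1412/1440 ≈ 0.9806
As a percentage: 1412/1440 × 100 ≈ 98.06%


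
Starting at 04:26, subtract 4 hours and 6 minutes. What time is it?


00:20

Start: 266 minutes from midnight
Subtract: 246 minutes
Remaining: 266 - 246 = 20
Hours: 0, Minutes: 20


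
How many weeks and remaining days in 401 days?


57 weeks 2 days

Weeks: 401 ÷ 7 = 57 remainder 2


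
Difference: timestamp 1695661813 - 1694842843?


818970 seconds (227.5 hours / 9.48 days)

Difference = 1695661813 - 1694842843 = 818970 seconds
In hours: 818970 / 3600 ≈ 227.5
In days: 818970 / 86400 ≈ 9.48


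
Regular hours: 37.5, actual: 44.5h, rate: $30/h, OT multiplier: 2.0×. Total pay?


Regular: 37.5h × $30 = $1125.00
Overtime: 44.5 - 37.5 = 7.0h
OT pay: 7.0h × $30 × 2.0 = $420.00
Total = $1125.00 + $420.00 = $1545.00

$1545.00


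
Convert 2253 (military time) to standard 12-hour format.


10:53 PM

Hour: 22
22 - 12 = 10 → PM


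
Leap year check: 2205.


No

Rules: divisible by 4 AND (not by 100 OR by 400)
2205 ÷ 4 = 551 remainder 1 → not divisible by 4
Not divisible by 4 → not a leap year


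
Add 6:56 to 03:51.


Start: 231 minutes from midnight
Add: 416 minutes
Total: 647 minutes
Hours: 647 ÷ 60 = 10 remainder 47

10:47


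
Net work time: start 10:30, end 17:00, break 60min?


5h 30m (330 minutes)

Total time = (17×60+0) - (10×60+30)
= 1020 - 630 = 390 min
Minus break: 390 - 60 = 330 min
= 5h 30m


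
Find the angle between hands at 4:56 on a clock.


172.0°

Hour hand = 4×30 + 56×0.5 = 148.0°
Minute hand = 56×6 = 336°
Difference = |148.0 - 336| = 188.0°
Since > 180°: 360 - 188.0 = 172.0°


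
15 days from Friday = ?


Saturday

Start: Friday (index 4)
(4 + 15) mod 7
= 19 mod 7
= 5
Index 5 → Saturday


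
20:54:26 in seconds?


Hours: 20 × 3600 = 72000
Minutes: 54 × 60 = 3240
Seconds: 26
Total = 72000 + 3240 + 26 = 75266

75266 seconds


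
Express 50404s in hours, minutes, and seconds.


14h 0m 4s

Hours: 50404 ÷ 3600 = 14 remainder 4
Minutes: 4 ÷ 60 = 0 remainder 4
Seconds: 4


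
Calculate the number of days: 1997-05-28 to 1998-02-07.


255 days

From May 28, 1997 to February 7, 1998
Rest of May 1997: 31 - 28 = 3
Full months: June 30, July 31, August 31, September 30, October 31, November 30, December 31, January 31
Days into February 1998: 7
Total = 3 + 30 + 31 + 31 + 30 + 31 + 30 + 31 + 31 + 7 = 255 days


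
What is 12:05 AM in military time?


Input: 12:05 AM
12 AM → 00 (midnight)

00:05


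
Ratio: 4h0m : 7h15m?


16:29 (0.55)

Duration 1: 240 minutes
Duration 2: 435 minutes
Ratio = 240:435
GCD = 15
Simplified = 16:29
As a decimal: 16/29 ≈ 0.55


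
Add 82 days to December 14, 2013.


March 6, 2014

Start: December 14, 2013
Add 82 days
December 14 → January 1: 31 - 14 + 1 = 18 days (82 - 18 = 64 left)
January 1 → February 1: 31 - 1 + 1 = 31 days (64 - 31 = 33 left)
February 1 → March 1: 28 - 1 + 1 = 28 days (33 - 28 = 5 left)
March 1 + 5 = March 6, 2014


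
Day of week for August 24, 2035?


Zeller's congruence:
q=24, m=8, k=35, j=20
h = (24 + ⌊13×9/5⌋ + 35 + ⌊35/4⌋ + ⌊20/4⌋ - 2×20) mod 7
= (24 + 23 + 35 + 8 + 5 - 40) mod 7
= 55 mod 7 = 6
h=6 → Friday

Friday


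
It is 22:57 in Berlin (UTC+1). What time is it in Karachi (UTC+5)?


Time difference = UTC+5 - UTC+1 = +4 hours
New hour = (22 + 4) mod 24
= 26 mod 24 = 2
Minutes unchanged → 02:57; 26 ≥ 24 → next day

02:57 (next day)


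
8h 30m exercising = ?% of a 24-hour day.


Time: 510 minutes
Day: 1440 minutes
Percentage = (510/1440) × 100 ≈ 35.4%

35.4%


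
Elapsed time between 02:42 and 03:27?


End time in minutes: 3×60 + 27 = 207
Start time in minutes: 2×60 + 42 = 162
Difference = 207 - 162 = 45 minutes
= 0 hours 45 minutes

0h 45m


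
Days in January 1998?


31 days

Month: January (month 1)
January has 31 days


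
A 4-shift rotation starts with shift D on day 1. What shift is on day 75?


Shift B

Shifts: A, B, C, D
Start: D (index 3)
Day 75: (3 + 75 - 1) mod 4
= 77 mod 4
= 1
Index 1 → shift B


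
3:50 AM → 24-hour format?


03:50

Input: 3:50 AM
AM hour stays: 3


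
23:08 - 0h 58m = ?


Start: 1388 minutes from midnight
Subtract: 58 minutes
Remaining: 1388 - 58 = 1330
Hours: 22, Minutes: 10

22:10


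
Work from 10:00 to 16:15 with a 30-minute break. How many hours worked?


5h 45m (345 minutes)

Total time = (16×60+15) - (10×60+0)
= 975 - 600 = 375 min
Minus break: 375 - 30 = 345 min
= 5h 45m


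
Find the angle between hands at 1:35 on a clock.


Hour hand = 1×30 + 35×0.5 = 47.5°
Minute hand = 35×6 = 210°
Difference = |47.5 - 210| = 162.5°

162.5°


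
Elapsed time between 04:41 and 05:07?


0h 26m

End time in minutes: 5×60 + 7 = 307
Start time in minutes: 4×60 + 41 = 281
Difference = 307 - 281 = 26 minutes
= 0 hours 26 minutes


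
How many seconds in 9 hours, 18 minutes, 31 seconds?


33511 seconds

Hours: 9 × 3600 = 32400
Minutes: 18 × 60 = 1080
Seconds: 31
Total = 32400 + 1080 + 31 = 33511


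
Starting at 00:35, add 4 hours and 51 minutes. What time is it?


Start: 35 minutes from midnight
Add: 291 minutes
Total: 326 minutes
Hours: 326 ÷ 60 = 5 remainder 26

05:26


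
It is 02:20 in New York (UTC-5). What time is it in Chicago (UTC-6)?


Time difference = UTC-6 - UTC-5 = -1 hours
New hour = (2 -1) mod 24
= 1 mod 24 = 1
Minutes unchanged → 01:20

01:20


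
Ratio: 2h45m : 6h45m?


11:27 (0.41)

Duration 1: 165 minutes
Duration 2: 405 minutes
Ratio = 165:405
GCD = 15
Simplified = 11:27
As a decimal: 11/27 ≈ 0.41


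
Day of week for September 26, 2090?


Zeller's congruence:
q=26, m=9, k=90, j=20
h = (26 + ⌊13×10/5⌋ + 90 + ⌊90/4⌋ + ⌊20/4⌋ - 2×20) mod 7
= (26 + 26 + 90 + 22 + 5 - 40) mod 7
= 129 mod 7 = 3
h=3 → Tuesday

Tuesday


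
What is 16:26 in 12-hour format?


Hour: 16
16 - 12 = 4 → PM

4:26 PM


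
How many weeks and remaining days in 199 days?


Weeks: 199 ÷ 7 = 28 remainder 3

28 weeks 3 days


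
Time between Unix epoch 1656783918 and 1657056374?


Difference = 1657056374 - 1656783918 = 272456 seconds
In hours: 272456 / 3600 ≈ 75.7
In days: 272456 / 86400 ≈ 3.15

272456 seconds (75.7 hours / 3.15 days)


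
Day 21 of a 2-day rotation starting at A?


Shift A

Shifts: A, B
Start: A (index 0)
Day 21: (0 + 21 - 1) mod 2
= 20 mod 2
= 0
Index 0 → shift A


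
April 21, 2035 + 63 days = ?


Start: April 21, 2035
Add 63 days
April 21 → May 1: 30 - 21 + 1 = 10 days (63 - 10 = 53 left)
May 1 → June 1: 31 - 1 + 1 = 31 days (53 - 31 = 22 left)
June 1 + 22 = June 23, 2035

June 23, 2035


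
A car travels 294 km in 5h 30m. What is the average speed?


53.5 km/h

Distance: 294 km
Time: 5h 30m = 330 min = 330/60 = 11/2 hours
Speed = 294 ÷ (11/2) = 294 × 2 / 11 = 588/11 ≈ 53.5 km/h


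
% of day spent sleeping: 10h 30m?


Time: 630 minutes
Day: 1440 minutes
Percentage = (630/1440) × 100 ≈ 43.8%

43.8%


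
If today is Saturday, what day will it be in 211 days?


Sunday

Start: Saturday (index 5)
(5 + 211) mod 7
= 216 mod 7
= 6
Index 6 → Sunday


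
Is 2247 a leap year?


No

Rules: divisible by 4 AND (not by 100 OR by 400)
2247 ÷ 4 = 561 remainder 3 → not divisible by 4
Not divisible by 4 → not a leap year


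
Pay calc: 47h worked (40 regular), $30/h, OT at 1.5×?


$1515.00

Regular: 40h × $30 = $1200.00
Overtime: 47 - 40 = 7h
OT pay: 7h × $30 × 1.5 = $315.00
Total = $1200.00 + $315.00 = $1515.00


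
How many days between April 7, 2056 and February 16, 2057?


315 days

From April 7, 2056 to February 16, 2057
Rest of April 2056: 30 - 7 = 23
Full months: May 31, June 30, July 31, August 31, September 30, October 31, November 30, December 31, January 31
Days into February 2057: 16
Total = 23 + 31 + 30 + 31 + 31 + 30 + 31 + 30 + 31 + 31 + 16 = 315 days


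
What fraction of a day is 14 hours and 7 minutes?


Total minutes: 14×60 + 7 = 847
Day = 24×60 = 1440 minutes
Fraction = 847/1440 ≈ 0.5882
As a percentage: 847/1440 × 100 ≈ 58.82%

0.5882 (58.82%)


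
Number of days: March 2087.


31 days

Month: March (month 3)
March has 31 days


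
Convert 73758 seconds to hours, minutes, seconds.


20h 29m 18s

Hours: 73758 ÷ 3600 = 20 remainder 1758
Minutes: 1758 ÷ 60 = 29 remainder 18
Seconds: 18


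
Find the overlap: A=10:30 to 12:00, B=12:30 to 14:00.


Meeting A: 630-720 (in minutes from midnight)
Meeting B: 750-840
Overlap start = max(630, 750) = 750
Overlap end = min(720, 840) = 720
Overlap = max(0, 720 - 750) = 0 min

0 minutes


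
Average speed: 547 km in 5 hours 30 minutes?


Distance: 547 km
Time: 5h 30m = 330 min = 330/60 = 11/2 hours
Speed = 547 ÷ (11/2) = 547 × 2 / 11 = 1094/11 ≈ 99.5 km/h

99.5 km/h


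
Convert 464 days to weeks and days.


66 weeks 2 days

Weeks: 464 ÷ 7 = 66 remainder 2


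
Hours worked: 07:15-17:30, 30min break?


Total time = (17×60+30) - (7×60+15)
= 1050 - 435 = 615 min
Minus break: 615 - 30 = 585 min
= 9h 45m

9h 45m (585 minutes)


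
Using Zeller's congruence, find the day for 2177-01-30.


Zeller's congruence:
q=30, m=13, k=76, j=21
h = (30 + ⌊13×14/5⌋ + 76 + ⌊76/4⌋ + ⌊21/4⌋ - 2×21) mod 7
= (30 + 36 + 76 + 19 + 5 - 42) mod 7
= 124 mod 7 = 5
h=5 → Thursday

Thursday


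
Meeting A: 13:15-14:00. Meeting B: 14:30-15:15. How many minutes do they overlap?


Meeting A: 795-840 (in minutes from midnight)
Meeting B: 870-915
Overlap start = max(795, 870) = 870
Overlap end = min(840, 915) = 840
Overlap = max(0, 840 - 870) = 0 min

0 minutes


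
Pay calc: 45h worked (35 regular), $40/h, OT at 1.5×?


Regular: 35h × $40 = $1400.00
Overtime: 45 - 35 = 10h
OT pay: 10h × $40 × 1.5 = $600.00
Total = $1400.00 + $600.00 = $2000.00

$2000.00


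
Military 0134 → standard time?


Hour: 1
1 < 12 → AM

1:34 AM


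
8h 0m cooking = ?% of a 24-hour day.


33.3%

Time: 480 minutes
Day: 1440 minutes
Percentage = (480/1440) × 100 ≈ 33.3%


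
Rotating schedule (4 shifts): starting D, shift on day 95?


Shifts: A, B, C, D
Start: D (index 3)
Day 95: (3 + 95 - 1) mod 4
= 97 mod 4
= 1
Index 1 → shift B

Shift B


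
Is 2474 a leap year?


No

Rules: divisible by 4 AND (not by 100 OR by 400)
2474 ÷ 4 = 618 remainder 2 → not divisible by 4
Not divisible by 4 → not a leap year


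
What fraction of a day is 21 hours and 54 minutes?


Total minutes: 21×60 + 54 = 1314
Day = 24×60 = 1440 minutes
Fraction = 1314/1440 = 0.9125
As a percentage: 1314/1440 × 100 = 91.25%

0.9125 (91.25%)


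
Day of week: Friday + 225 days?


Start: Friday (index 4)
(4 + 225) mod 7
= 229 mod 7
= 5
Index 5 → Saturday

Saturday


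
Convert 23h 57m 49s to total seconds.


Hours: 23 × 3600 = 82800
Minutes: 57 × 60 = 3420
Seconds: 49
Total = 82800 + 3420 + 49 = 86269

86269 seconds


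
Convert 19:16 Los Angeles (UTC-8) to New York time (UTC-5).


22:16

Time difference = UTC-5 - UTC-8 = +3 hours
New hour = (19 + 3) mod 24
= 22 mod 24 = 22
Minutes unchanged → 22:16


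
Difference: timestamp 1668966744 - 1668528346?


438398 seconds (121.8 hours / 5.07 days)

Difference = 1668966744 - 1668528346 = 438398 seconds
In hours: 438398 / 3600 ≈ 121.8
In days: 438398 / 86400 ≈ 5.07


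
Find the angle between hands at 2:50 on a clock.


Hour hand = 2×30 + 50×0.5 = 85.0°
Minute hand = 50×6 = 300°
Difference = |85.0 - 300| = 215.0°
Since > 180°: 360 - 215.0 = 145.0°

145.0°


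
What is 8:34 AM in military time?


08:34

Input: 8:34 AM
AM hour stays: 8


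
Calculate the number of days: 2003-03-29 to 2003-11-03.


From March 29, 2003 to November 3, 2003
Rest of March 2003: 31 - 29 = 2
Full months: April 30, May 31, June 30, July 31, August 31, September 30, October 31
Days into November 2003: 3
Total = 2 + 30 + 31 + 30 + 31 + 31 + 30 + 31 + 3 = 219 days

219 days


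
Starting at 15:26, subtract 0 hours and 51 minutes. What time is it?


Start: 926 minutes from midnight
Subtract: 51 minutes
Remaining: 926 - 51 = 875
Hours: 14, Minutes: 35

14:35


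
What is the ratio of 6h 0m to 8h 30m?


Duration 1: 360 minutes
Duration 2: 510 minutes
Ratio = 360:510
GCD = 30
Simplified = 12:17
As a decimal: 12/17 ≈ 0.71

12:17 (0.71)


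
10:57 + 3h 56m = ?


Start: 657 minutes from midnight
Add: 236 minutes
Total: 893 minutes
Hours: 893 ÷ 60 = 14 remainder 53

14:53


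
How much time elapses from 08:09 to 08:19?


0h 10m

End time in minutes: 8×60 + 19 = 499
Start time in minutes: 8×60 + 9 = 489
Difference = 499 - 489 = 10 minutes
= 0 hours 10 minutes


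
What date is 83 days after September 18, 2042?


December 10, 2042

Start: September 18, 2042
Add 83 days
September 18 → October 1: 30 - 18 + 1 = 13 days (83 - 13 = 70 left)
October 1 → November 1: 31 - 1 + 1 = 31 days (70 - 31 = 39 left)
November 1 → December 1: 30 - 1 + 1 = 30 days (39 - 30 = 9 left)
December 1 + 9 = December 10, 2042


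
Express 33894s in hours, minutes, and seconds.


Hours: 33894 ÷ 3600 = 9 remainder 1494
Minutes: 1494 ÷ 60 = 24 remainder 54
Seconds: 54

9h 24m 54s


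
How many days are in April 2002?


30 days

Month: April (month 4)
April has 30 days


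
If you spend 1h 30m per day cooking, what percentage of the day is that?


6.3%

Time: 90 minutes
Day: 1440 minutes
Percentage = (90/1440) × 100 ≈ 6.3%


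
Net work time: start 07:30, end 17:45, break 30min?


Total time = (17×60+45) - (7×60+30)
= 1065 - 450 = 615 min
Minus break: 615 - 30 = 585 min
= 9h 45m

9h 45m (585 minutes)


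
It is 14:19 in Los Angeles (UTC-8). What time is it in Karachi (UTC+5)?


Time difference = UTC+5 - UTC-8 = +13 hours
New hour = (14 + 13) mod 24
= 27 mod 24 = 3
Minutes unchanged → 03:19; 27 ≥ 24 → next day

03:19 (next day)


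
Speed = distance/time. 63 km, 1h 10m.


Distance: 63 km
Time: 1h 10m = 70 min = 70/60 = 7/6 hours
Speed = 63 ÷ (7/6) = 63 × 6 / 7 = 378/7 = 54.0 km/h

54.0 km/h


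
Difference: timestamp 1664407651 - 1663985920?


421731 seconds (117.1 hours / 4.88 days)

Difference = 1664407651 - 1663985920 = 421731 seconds
In hours: 421731 / 3600 ≈ 117.1
In days: 421731 / 86400 ≈ 4.88


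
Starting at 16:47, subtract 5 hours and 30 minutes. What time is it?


Start: 1007 minutes from midnight
Subtract: 330 minutes
Remaining: 1007 - 330 = 677
Hours: 11, Minutes: 17

11:17


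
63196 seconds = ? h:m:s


Hours: 63196 ÷ 3600 = 17 remainder 1996
Minutes: 1996 ÷ 60 = 33 remainder 16
Seconds: 16

17h 33m 16s


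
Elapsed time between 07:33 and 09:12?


End time in minutes: 9×60 + 12 = 552
Start time in minutes: 7×60 + 33 = 453
Difference = 552 - 453 = 99 minutes
= 1 hours 39 minutes

1h 39m


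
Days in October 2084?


Month: October (month 10)
October has 31 days

31 days


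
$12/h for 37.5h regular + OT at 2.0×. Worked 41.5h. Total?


Regular: 37.5h × $12 = $450.00
Overtime: 41.5 - 37.5 = 4.0h
OT pay: 4.0h × $12 × 2.0 = $96.00
Total = $450.00 + $96.00 = $546.00

$546.00


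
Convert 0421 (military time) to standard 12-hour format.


Hour: 4
4 < 12 → AM

4:21 AM


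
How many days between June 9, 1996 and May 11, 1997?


336 days

From June 9, 1996 to May 11, 1997
Rest of June 1996: 30 - 9 = 21
Full months: July 31, August 31, September 30, October 31, November 30, December 31, January 31, February 1997 28, March 31, April 30
Days into May 1997: 11
Total = 21 + 31 + 31 + 30 + 31 + 30 + 31 + 31 + 28 + 31 + 30 + 11 = 336 days


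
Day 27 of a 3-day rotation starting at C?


Shift B

Shifts: A, B, C
Start: C (index 2)
Day 27: (2 + 27 - 1) mod 3
= 28 mod 3
= 1
Index 1 → shift B


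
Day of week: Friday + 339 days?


Start: Friday (index 4)
(4 + 339) mod 7
= 343 mod 7
= 0
Index 0 → Monday

Monday


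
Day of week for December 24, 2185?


Saturday

Zeller's congruence:
q=24, m=12, k=85, j=21
h = (24 + ⌊13×13/5⌋ + 85 + ⌊85/4⌋ + ⌊21/4⌋ - 2×21) mod 7
= (24 + 33 + 85 + 21 + 5 - 42) mod 7
= 126 mod 7 = 0
h=0 → Saturday


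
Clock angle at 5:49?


119.5°

Hour hand = 5×30 + 49×0.5 = 174.5°
Minute hand = 49×6 = 294°
Difference = |174.5 - 294| = 119.5°


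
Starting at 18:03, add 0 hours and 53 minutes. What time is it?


Start: 1083 minutes from midnight
Add: 53 minutes
Total: 1136 minutes
Hours: 1136 ÷ 60 = 18 remainder 56

18:56


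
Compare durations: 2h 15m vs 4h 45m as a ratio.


Duration 1: 135 minutes
Duration 2: 285 minutes
Ratio = 135:285
GCD = 15
Simplified = 9:19
As a decimal: 9/19 ≈ 0.47

9:19 (0.47)


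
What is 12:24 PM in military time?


Input: 12:24 PM
12 PM → 12 (noon)

12:24


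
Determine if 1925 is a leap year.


No

Rules: divisible by 4 AND (not by 100 OR by 400)
1925 ÷ 4 = 481 remainder 1 → not divisible by 4
Not divisible by 4 → not a leap year


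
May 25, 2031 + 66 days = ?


July 30, 2031

Start: May 25, 2031
Add 66 days
May 25 → June 1: 31 - 25 + 1 = 7 days (66 - 7 = 59 left)
June 1 → July 1: 30 - 1 + 1 = 30 days (59 - 30 = 29 left)
July 1 + 29 = July 30, 2031


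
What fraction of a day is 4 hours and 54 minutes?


Total minutes: 4×60 + 54 = 294
Day = 24×60 = 1440 minutes
Fraction = 294/1440 ≈ 0.2042
As a percentage: 294/1440 × 100 ≈ 20.42%

0.2042 (20.42%)


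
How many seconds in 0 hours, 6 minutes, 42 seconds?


402 seconds

Hours: 0 × 3600 = 0
Minutes: 6 × 60 = 360
Seconds: 42
Total = 0 + 360 + 42 = 402


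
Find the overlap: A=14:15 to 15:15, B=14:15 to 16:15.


60 minutes

Meeting A: 855-915 (in minutes from midnight)
Meeting B: 855-975
Overlap start = max(855, 855) = 855
Overlap end = min(915, 975) = 915
Overlap = max(0, 915 - 855) = 60 min


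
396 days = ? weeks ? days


Weeks: 396 ÷ 7 = 56 remainder 4

56 weeks 4 days


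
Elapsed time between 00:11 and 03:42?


3h 31m

End time in minutes: 3×60 + 42 = 222
Start time in minutes: 0×60 + 11 = 11
Difference = 222 - 11 = 211 minutes
= 3 hours 31 minutes


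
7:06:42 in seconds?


25602 seconds

Hours: 7 × 3600 = 25200
Minutes: 6 × 60 = 360
Seconds: 42
Total = 25200 + 360 + 42 = 25602


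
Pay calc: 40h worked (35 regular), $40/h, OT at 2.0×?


$1800.00

Regular: 35h × $40 = $1400.00
Overtime: 40 - 35 = 5h
OT pay: 5h × $40 × 2.0 = $400.00
Total = $1400.00 + $400.00 = $1800.00


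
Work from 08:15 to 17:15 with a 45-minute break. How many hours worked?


Total time = (17×60+15) - (8×60+15)
= 1035 - 495 = 540 min
Minus break: 540 - 45 = 495 min
= 8h 15m

8h 15m (495 minutes)


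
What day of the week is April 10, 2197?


Zeller's congruence:
q=10, m=4, k=97, j=21
h = (10 + ⌊13×5/5⌋ + 97 + ⌊97/4⌋ + ⌊21/4⌋ - 2×21) mod 7
= (10 + 13 + 97 + 24 + 5 - 42) mod 7
= 107 mod 7 = 2
h=2 → Monday

Monday


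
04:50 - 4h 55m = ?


Start: 290 minutes from midnight
Subtract: 295 minutes
Remaining: 290 - 295 = -5
Negative → add 24×60 = 1435
Hours: 23, Minutes: 55

23:55


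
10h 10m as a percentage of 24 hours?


Total minutes: 10×60 + 10 = 610
Day = 24×60 = 1440 minutes
Fraction = 610/1440 ≈ 0.4236
As a percentage: 610/1440 × 100 ≈ 42.36%

0.4236 (42.36%)


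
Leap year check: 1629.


Rules: divisible by 4 AND (not by 100 OR by 400)
1629 ÷ 4 = 407 remainder 1 → not divisible by 4
Not divisible by 4 → not a leap year

No


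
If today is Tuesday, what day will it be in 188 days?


Monday

Start: Tuesday (index 1)
(1 + 188) mod 7
= 189 mod 7
= 0
Index 0 → Monday


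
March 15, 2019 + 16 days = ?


March 31, 2019

Start: March 15, 2019
Add 16 days
March 15 + 16 = March 31, 2019


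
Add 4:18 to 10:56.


15:14

Start: 656 minutes from midnight
Add: 258 minutes
Total: 914 minutes
Hours: 914 ÷ 60 = 15 remainder 14


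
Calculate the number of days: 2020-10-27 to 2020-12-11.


45 days

From October 27, 2020 to December 11, 2020
Rest of October 2020: 31 - 27 = 4
Full months: November 30
Days into December 2020: 11
Total = 4 + 30 + 11 = 45 days


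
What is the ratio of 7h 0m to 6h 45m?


28:27 (1.04)

Duration 1: 420 minutes
Duration 2: 405 minutes
Ratio = 420:405
GCD = 15
Simplified = 28:27
As a decimal: 28/27 ≈ 1.04


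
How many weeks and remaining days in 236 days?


Weeks: 236 ÷ 7 = 33 remainder 5

33 weeks 5 days


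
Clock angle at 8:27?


91.5°

Hour hand = 8×30 + 27×0.5 = 253.5°
Minute hand = 27×6 = 162°
Difference = |253.5 - 162| = 91.5°


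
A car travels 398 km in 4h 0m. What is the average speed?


99.5 km/h

Distance: 398 km
Time: 4 hours
Speed = 398 / 4 = 99.5 km/h


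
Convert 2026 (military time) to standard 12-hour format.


Hour: 20
20 - 12 = 8 → PM

8:26 PM


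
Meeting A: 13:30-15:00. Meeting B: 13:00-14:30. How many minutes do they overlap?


Meeting A: 810-900 (in minutes from midnight)
Meeting B: 780-870
Overlap start = max(810, 780) = 810
Overlap end = min(900, 870) = 870
Overlap = max(0, 870 - 810) = 60 min

60 minutes


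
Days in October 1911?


Month: October (month 10)
October has 31 days

31 days


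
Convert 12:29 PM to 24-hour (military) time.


Input: 12:29 PM
12 PM → 12 (noon)

12:29


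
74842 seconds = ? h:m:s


20h 47m 22s

Hours: 74842 ÷ 3600 = 20 remainder 2842
Minutes: 2842 ÷ 60 = 47 remainder 22
Seconds: 22


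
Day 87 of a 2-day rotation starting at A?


Shifts: A, B
Start: A (index 0)
Day 87: (0 + 87 - 1) mod 2
= 86 mod 2
= 0
Index 0 → shift A

Shift A


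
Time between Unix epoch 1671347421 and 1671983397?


Difference = 1671983397 - 1671347421 = 635976 seconds
In hours: 635976 / 3600 ≈ 176.7
In days: 635976 / 86400 ≈ 7.36

635976 seconds (176.7 hours / 7.36 days)


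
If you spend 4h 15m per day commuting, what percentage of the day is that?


Time: 255 minutes
Day: 1440 minutes
Percentage = (255/1440) × 100 ≈ 17.7%

17.7%


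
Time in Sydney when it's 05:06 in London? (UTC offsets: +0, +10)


Time difference = UTC+10 - UTC+0 = +10 hours
New hour = (5 + 10) mod 24
= 15 mod 24 = 15
Minutes unchanged → 15:06

15:06


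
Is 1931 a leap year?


No

Rules: divisible by 4 AND (not by 100 OR by 400)
1931 ÷ 4 = 482 remainder 3 → not divisible by 4
Not divisible by 4 → not a leap year


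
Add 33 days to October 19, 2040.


Start: October 19, 2040
Add 33 days
October 19 → November 1: 31 - 19 + 1 = 13 days (33 - 13 = 20 left)
November 1 + 20 = November 21, 2040

November 21, 2040


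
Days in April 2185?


30 days

Month: April (month 4)
April has 30 days


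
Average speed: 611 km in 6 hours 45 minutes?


Distance: 611 km
Time: 6h 45m = 405 min = 405/60 = 27/4 hours
Speed = 611 ÷ (27/4) = 611 × 4 / 27 = 2444/27 ≈ 90.5 km/h

90.5 km/h


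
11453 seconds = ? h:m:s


Hours: 11453 ÷ 3600 = 3 remainder 653
Minutes: 653 ÷ 60 = 10 remainder 53
Seconds: 53

3h 10m 53s


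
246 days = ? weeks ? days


35 weeks 1 days

Weeks: 246 ÷ 7 = 35 remainder 1


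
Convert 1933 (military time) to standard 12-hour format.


7:33 PM

Hour: 19
19 - 12 = 7 → PM


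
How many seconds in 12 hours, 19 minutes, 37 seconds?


44377 seconds

Hours: 12 × 3600 = 43200
Minutes: 19 × 60 = 1140
Seconds: 37
Total = 43200 + 1140 + 37 = 44377


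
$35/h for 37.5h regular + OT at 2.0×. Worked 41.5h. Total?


Regular: 37.5h × $35 = $1312.50
Overtime: 41.5 - 37.5 = 4.0h
OT pay: 4.0h × $35 × 2.0 = $280.00
Total = $1312.50 + $280.00 = $1592.50

$1592.50


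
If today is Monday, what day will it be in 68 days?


Start: Monday (index 0)
(0 + 68) mod 7
= 68 mod 7
= 5
Index 5 → Saturday

Saturday


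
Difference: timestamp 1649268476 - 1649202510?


65966 seconds (18.3 hours / 0.76 days)

Difference = 1649268476 - 1649202510 = 65966 seconds
In hours: 65966 / 3600 ≈ 18.3
In days: 65966 / 86400 ≈ 0.76


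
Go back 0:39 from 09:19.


08:40

Start: 559 minutes from midnight
Subtract: 39 minutes
Remaining: 559 - 39 = 520
Hours: 8, Minutes: 40


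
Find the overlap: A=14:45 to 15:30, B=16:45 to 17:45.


0 minutes

Meeting A: 885-930 (in minutes from midnight)
Meeting B: 1005-1065
Overlap start = max(885, 1005) = 1005
Overlap end = min(930, 1065) = 930
Overlap = max(0, 930 - 1005) = 0 min


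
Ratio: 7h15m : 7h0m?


Duration 1: 435 minutes
Duration 2: 420 minutes
Ratio = 435:420
GCD = 15
Simplified = 29:28
As a decimal: 29/28 ≈ 1.04

29:28 (1.04)


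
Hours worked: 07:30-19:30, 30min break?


11h 30m (690 minutes)

Total time = (19×60+30) - (7×60+30)
= 1170 - 450 = 720 min
Minus break: 720 - 30 = 690 min
= 11h 30m


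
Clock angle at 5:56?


158.0°

Hour hand = 5×30 + 56×0.5 = 178.0°
Minute hand = 56×6 = 336°
Difference = |178.0 - 336| = 158.0°


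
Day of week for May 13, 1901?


Zeller's congruence:
q=13, m=5, k=1, j=19
h = (13 + ⌊13×6/5⌋ + 1 + ⌊1/4⌋ + ⌊19/4⌋ - 2×19) mod 7
= (13 + 15 + 1 + 0 + 4 - 38) mod 7
= -5 mod 7 = 2
h=2 → Monday

Monday


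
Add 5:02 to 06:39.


11:41

Start: 399 minutes from midnight
Add: 302 minutes
Total: 701 minutes
Hours: 701 ÷ 60 = 11 remainder 41


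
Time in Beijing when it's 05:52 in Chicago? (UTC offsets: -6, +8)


Time difference = UTC+8 - UTC-6 = +14 hours
New hour = (5 + 14) mod 24
= 19 mod 24 = 19
Minutes unchanged → 19:52

19:52


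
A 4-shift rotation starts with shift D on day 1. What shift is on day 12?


Shift C

Shifts: A, B, C, D
Start: D (index 3)
Day 12: (3 + 12 - 1) mod 4
= 14 mod 4
= 2
Index 2 → shift C


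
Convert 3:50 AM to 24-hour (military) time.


Input: 3:50 AM
AM hour stays: 3

03:50


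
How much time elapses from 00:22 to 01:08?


End time in minutes: 1×60 + 8 = 68
Start time in minutes: 0×60 + 22 = 22
Difference = 68 - 22 = 46 minutes
= 0 hours 46 minutes

0h 46m


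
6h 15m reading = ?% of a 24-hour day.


Time: 375 minutes
Day: 1440 minutes
Percentage = (375/1440) × 100 ≈ 26.0%

26.0%


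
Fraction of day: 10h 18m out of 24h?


0.4292 (42.92%)

Total minutes: 10×60 + 18 = 618
Day = 24×60 = 1440 minutes
Fraction = 618/1440 ≈ 0.4292
As a percentage: 618/1440 × 100 ≈ 42.92%


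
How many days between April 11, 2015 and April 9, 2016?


From April 11, 2015 to April 9, 2016
Rest of April 2015: 30 - 11 = 19
Full months: May 31, June 30, July 31, August 31, September 30, October 31, November 30, December 31, January 31, February 2016 29, March 31
Days into April 2016: 9
Total = 19 + 31 + 30 + 31 + 31 + 30 + 31 + 30 + 31 + 31 + 29 + 31 + 9 = 364 days

364 days


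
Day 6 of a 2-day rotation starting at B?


Shift A

Shifts: A, B
Start: B (index 1)
Day 6: (1 + 6 - 1) mod 2
= 6 mod 2
= 0
Index 0 → shift A


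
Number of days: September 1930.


30 days

Month: September (month 9)
September has 30 days


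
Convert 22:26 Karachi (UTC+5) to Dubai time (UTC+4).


21:26

Time difference = UTC+4 - UTC+5 = -1 hours
New hour = (22 -1) mod 24
= 21 mod 24 = 21
Minutes unchanged → 21:26


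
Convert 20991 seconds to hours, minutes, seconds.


5h 49m 51s

Hours: 20991 ÷ 3600 = 5 remainder 2991
Minutes: 2991 ÷ 60 = 49 remainder 51
Seconds: 51


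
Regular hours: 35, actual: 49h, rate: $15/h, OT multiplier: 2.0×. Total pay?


$945.00

Regular: 35h × $15 = $525.00
Overtime: 49 - 35 = 14h
OT pay: 14h × $15 × 2.0 = $420.00
Total = $525.00 + $420.00 = $945.00


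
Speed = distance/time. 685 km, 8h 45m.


78.3 km/h

Distance: 685 km
Time: 8h 45m = 525 min = 525/60 = 35/4 hours
Speed = 685 ÷ (35/4) = 685 × 4 / 35 = 2740/35 ≈ 78.3 km/h


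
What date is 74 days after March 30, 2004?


June 12, 2004

Start: March 30, 2004
Add 74 days
March 30 → April 1: 31 - 30 + 1 = 2 days (74 - 2 = 72 left)
April 1 → May 1: 30 - 1 + 1 = 30 days (72 - 30 = 42 left)
May 1 → June 1: 31 - 1 + 1 = 31 days (42 - 31 = 11 left)
June 1 + 11 = June 12, 2004


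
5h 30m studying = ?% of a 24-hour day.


22.9%

Time: 330 minutes
Day: 1440 minutes
Percentage = (330/1440) × 100 ≈ 22.9%


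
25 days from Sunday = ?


Start: Sunday (index 6)
(6 + 25) mod 7
= 31 mod 7
= 3
Index 3 → Thursday

Thursday


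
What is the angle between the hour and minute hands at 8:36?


Hour hand = 8×30 + 36×0.5 = 258.0°
Minute hand = 36×6 = 216°
Difference = |258.0 - 216| = 42.0°

42.0°


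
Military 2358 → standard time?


Hour: 23
23 - 12 = 11 → PM

11:58 PM


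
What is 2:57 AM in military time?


02:57

Input: 2:57 AM
AM hour stays: 2


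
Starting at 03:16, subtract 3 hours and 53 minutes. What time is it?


Start: 196 minutes from midnight
Subtract: 233 minutes
Remaining: 196 - 233 = -37
Negative → add 24×60 = 1403
Hours: 23, Minutes: 23

23:23


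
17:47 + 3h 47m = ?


Start: 1067 minutes from midnight
Add: 227 minutes
Total: 1294 minutes
Hours: 1294 ÷ 60 = 21 remainder 34

21:34


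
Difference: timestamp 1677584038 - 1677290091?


293947 seconds (81.7 hours / 3.40 days)

Difference = 1677584038 - 1677290091 = 293947 seconds
In hours: 293947 / 3600 ≈ 81.7
In days: 293947 / 86400 ≈ 3.40


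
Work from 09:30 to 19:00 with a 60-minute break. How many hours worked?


Total time = (19×60+0) - (9×60+30)
= 1140 - 570 = 570 min
Minus break: 570 - 60 = 510 min
= 8h 30m

8h 30m (510 minutes)


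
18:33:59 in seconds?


66839 seconds

Hours: 18 × 3600 = 64800
Minutes: 33 × 60 = 1980
Seconds: 59
Total = 64800 + 1980 + 59 = 66839


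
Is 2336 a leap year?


Yes

Rules: divisible by 4 AND (not by 100 OR by 400)
2336 ÷ 4 = 584 exactly → divisible by 4
2336 ÷ 100 = 23 remainder 36 → not divisible by 100
Divisible by 4 but not by 100 → leap year


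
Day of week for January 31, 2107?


Monday

Zeller's congruence:
q=31, m=13, k=6, j=21
h = (31 + ⌊13×14/5⌋ + 6 + ⌊6/4⌋ + ⌊21/4⌋ - 2×21) mod 7
= (31 + 36 + 6 + 1 + 5 - 42) mod 7
= 37 mod 7 = 2
h=2 → Monday


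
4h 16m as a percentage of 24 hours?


0.1778 (17.78%)

Total minutes: 4×60 + 16 = 256
Day = 24×60 = 1440 minutes
Fraction = 256/1440 ≈ 0.1778
As a percentage: 256/1440 × 100 ≈ 17.78%


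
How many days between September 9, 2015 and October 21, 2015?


From September 9, 2015 to October 21, 2015
Rest of September 2015: 30 - 9 = 21
Days into October 2015: 21
Total = 21 + 21 = 42 days

42 days


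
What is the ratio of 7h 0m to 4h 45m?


Duration 1: 420 minutes
Duration 2: 285 minutes
Ratio = 420:285
GCD = 15
Simplified = 28:19
As a decimal: 28/19 ≈ 1.47

28:19 (1.47)


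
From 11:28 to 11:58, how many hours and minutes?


0h 30m

End time in minutes: 11×60 + 58 = 718
Start time in minutes: 11×60 + 28 = 688
Difference = 718 - 688 = 30 minutes
= 0 hours 30 minutes


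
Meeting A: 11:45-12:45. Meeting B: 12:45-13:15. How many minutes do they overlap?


0 minutes

Meeting A: 705-765 (in minutes from midnight)
Meeting B: 765-795
Overlap start = max(705, 765) = 765
Overlap end = min(765, 795) = 765
Overlap = max(0, 765 - 765) = 0 min


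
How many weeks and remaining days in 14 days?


2 weeks 0 days

Weeks: 14 ÷ 7 = 2 remainder 0


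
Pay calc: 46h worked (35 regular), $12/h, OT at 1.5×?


$618.00

Regular: 35h × $12 = $420.00
Overtime: 46 - 35 = 11h
OT pay: 11h × $12 × 1.5 = $198.00
Total = $420.00 + $198.00 = $618.00


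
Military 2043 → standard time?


8:43 PM

Hour: 20
20 - 12 = 8 → PM


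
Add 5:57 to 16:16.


Start: 976 minutes from midnight
Add: 357 minutes
Total: 1333 minutes
Hours: 1333 ÷ 60 = 22 remainder 13

22:13


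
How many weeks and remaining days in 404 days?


57 weeks 5 days

Weeks: 404 ÷ 7 = 57 remainder 5


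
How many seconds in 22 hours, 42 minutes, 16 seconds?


81736 seconds

Hours: 22 × 3600 = 79200
Minutes: 42 × 60 = 2520
Seconds: 16
Total = 79200 + 2520 + 16 = 81736


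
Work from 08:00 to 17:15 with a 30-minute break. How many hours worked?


Total time = (17×60+15) - (8×60+0)
= 1035 - 480 = 555 min
Minus break: 555 - 30 = 525 min
= 8h 45m

8h 45m (525 minutes)


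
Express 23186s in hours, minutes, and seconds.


Hours: 23186 ÷ 3600 = 6 remainder 1586
Minutes: 1586 ÷ 60 = 26 remainder 26
Seconds: 26

6h 26m 26s


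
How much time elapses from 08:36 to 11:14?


2h 38m

End time in minutes: 11×60 + 14 = 674
Start time in minutes: 8×60 + 36 = 516
Difference = 674 - 516 = 158 minutes
= 2 hours 38 minutes


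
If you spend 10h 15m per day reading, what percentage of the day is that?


42.7%

Time: 615 minutes
Day: 1440 minutes
Percentage = (615/1440) × 100 ≈ 42.7%


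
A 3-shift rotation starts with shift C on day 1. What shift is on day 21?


Shift B

Shifts: A, B, C
Start: C (index 2)
Day 21: (2 + 21 - 1) mod 3
= 22 mod 3
= 1
Index 1 → shift B


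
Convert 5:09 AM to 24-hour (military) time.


Input: 5:09 AM
AM hour stays: 5

05:09


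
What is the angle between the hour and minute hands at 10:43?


Hour hand = 10×30 + 43×0.5 = 321.5°
Minute hand = 43×6 = 258°
Difference = |321.5 - 258| = 63.5°

63.5°


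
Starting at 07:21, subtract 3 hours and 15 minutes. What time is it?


Start: 441 minutes from midnight
Subtract: 195 minutes
Remaining: 441 - 195 = 246
Hours: 4, Minutes: 6

04:06


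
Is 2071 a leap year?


Rules: divisible by 4 AND (not by 100 OR by 400)
2071 ÷ 4 = 517 remainder 3 → not divisible by 4
Not divisible by 4 → not a leap year

No


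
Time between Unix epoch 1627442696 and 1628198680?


Difference = 1628198680 - 1627442696 = 755984 seconds
In hours: 755984 / 3600 ≈ 210.0
In days: 755984 / 86400 ≈ 8.75

755984 seconds (210.0 hours / 8.75 days)


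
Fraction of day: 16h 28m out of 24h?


0.6861 (68.61%)

Total minutes: 16×60 + 28 = 988
Day = 24×60 = 1440 minutes
Fraction = 988/1440 ≈ 0.6861
As a percentage: 988/1440 × 100 ≈ 68.61%


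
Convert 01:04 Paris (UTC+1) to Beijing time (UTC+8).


08:04

Time difference = UTC+8 - UTC+1 = +7 hours
New hour = (1 + 7) mod 24
= 8 mod 24 = 8
Minutes unchanged → 08:04


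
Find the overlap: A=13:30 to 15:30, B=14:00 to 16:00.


90 minutes

Meeting A: 810-930 (in minutes from midnight)
Meeting B: 840-960
Overlap start = max(810, 840) = 840
Overlap end = min(930, 960) = 930
Overlap = max(0, 930 - 840) = 90 min


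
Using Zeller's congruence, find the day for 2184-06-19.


Zeller's congruence:
q=19, m=6, k=84, j=21
h = (19 + ⌊13×7/5⌋ + 84 + ⌊84/4⌋ + ⌊21/4⌋ - 2×21) mod 7
= (19 + 18 + 84 + 21 + 5 - 42) mod 7
= 105 mod 7 = 0
h=0 → Saturday

Saturday


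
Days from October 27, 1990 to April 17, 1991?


From October 27, 1990 to April 17, 1991
Rest of October 1990: 31 - 27 = 4
Full months: November 30, December 31, January 31, February 1991 28, March 31
Days into April 1991: 17
Total = 4 + 30 + 31 + 31 + 28 + 31 + 17 = 172 days

172 days


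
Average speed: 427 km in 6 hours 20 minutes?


67.4 km/h

Distance: 427 km
Time: 6h 20m = 380 min = 380/60 = 19/3 hours
Speed = 427 ÷ (19/3) = 427 × 3 / 19 = 1281/19 ≈ 67.4 km/h


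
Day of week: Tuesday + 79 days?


Thursday

Start: Tuesday (index 1)
(1 + 79) mod 7
= 80 mod 7
= 3
Index 3 → Thursday


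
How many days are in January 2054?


31 days

Month: January (month 1)
January has 31 days


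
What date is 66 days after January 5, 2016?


Start: January 5, 2016
Add 66 days
January 5 → February 1: 31 - 5 + 1 = 27 days (66 - 27 = 39 left)
February 1 → March 1: 29 - 1 + 1 = 29 days (39 - 29 = 10 left)
March 1 + 10 = March 11, 2016

March 11, 2016


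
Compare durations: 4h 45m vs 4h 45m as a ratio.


Duration 1: 285 minutes
Duration 2: 285 minutes
Ratio = 285:285
GCD = 285
Simplified = 1:1
As a decimal: 1/1 = 1.00

1:1 (1.00)


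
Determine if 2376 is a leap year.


Rules: divisible by 4 AND (not by 100 OR by 400)
2376 ÷ 4 = 594 exactly → divisible by 4
2376 ÷ 100 = 23 remainder 76 → not divisible by 100
Divisible by 4 but not by 100 → leap year

Yes


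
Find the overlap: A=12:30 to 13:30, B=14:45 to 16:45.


0 minutes

Meeting A: 750-810 (in minutes from midnight)
Meeting B: 885-1005
Overlap start = max(750, 885) = 885
Overlap end = min(810, 1005) = 810
Overlap = max(0, 810 - 885) = 0 min


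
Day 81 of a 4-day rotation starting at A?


Shifts: A, B, C, D
Start: A (index 0)
Day 81: (0 + 81 - 1) mod 4
= 80 mod 4
= 0
Index 0 → shift A

Shift A


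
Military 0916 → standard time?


9:16 AM

Hour: 9
9 < 12 → AM


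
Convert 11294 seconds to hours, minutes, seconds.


Hours: 11294 ÷ 3600 = 3 remainder 494
Minutes: 494 ÷ 60 = 8 remainder 14
Seconds: 14

3h 8m 14s


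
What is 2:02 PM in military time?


14:02

Input: 2:02 PM
PM: 2 + 12 = 14


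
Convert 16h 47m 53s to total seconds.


Hours: 16 × 3600 = 57600
Minutes: 47 × 60 = 2820
Seconds: 53
Total = 57600 + 2820 + 53 = 60473

60473 seconds


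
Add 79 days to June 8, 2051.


August 26, 2051

Start: June 8, 2051
Add 79 days
June 8 → July 1: 30 - 8 + 1 = 23 days (79 - 23 = 56 left)
July 1 → August 1: 31 - 1 + 1 = 31 days (56 - 31 = 25 left)
August 1 + 25 = August 26, 2051
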